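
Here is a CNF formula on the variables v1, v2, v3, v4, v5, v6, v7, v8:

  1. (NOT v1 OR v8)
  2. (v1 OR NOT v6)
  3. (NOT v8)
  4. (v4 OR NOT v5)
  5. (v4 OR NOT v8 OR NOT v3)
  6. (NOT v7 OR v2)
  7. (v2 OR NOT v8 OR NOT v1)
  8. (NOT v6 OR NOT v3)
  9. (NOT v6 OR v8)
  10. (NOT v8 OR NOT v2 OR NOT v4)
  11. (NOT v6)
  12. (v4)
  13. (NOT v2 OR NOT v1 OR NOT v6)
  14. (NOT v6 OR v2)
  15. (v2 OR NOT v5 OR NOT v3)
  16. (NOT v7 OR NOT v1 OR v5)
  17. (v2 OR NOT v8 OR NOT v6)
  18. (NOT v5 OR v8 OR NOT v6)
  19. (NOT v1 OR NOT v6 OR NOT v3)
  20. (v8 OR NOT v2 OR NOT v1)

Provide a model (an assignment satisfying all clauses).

v1=False  v2=True  v3=True  v4=True  v5=False  v6=False  v7=True  v8=False

Unit propagation: (NOT v8) forces v8 = False.
Unit propagation: (NOT v1) forces v1 = False.
The clause (NOT v6) is unit: v6 must be False.
Unit propagation: (v4) forces v4 = True.
Pure literal: v2 appears only positively; assign v2 = True.
v5 occurs only negated in the remaining clauses — set v5 = False.
v3, v7 are now unconstrained; take v3 = True, v7 = True.
Every clause has at least one true literal under this assignment.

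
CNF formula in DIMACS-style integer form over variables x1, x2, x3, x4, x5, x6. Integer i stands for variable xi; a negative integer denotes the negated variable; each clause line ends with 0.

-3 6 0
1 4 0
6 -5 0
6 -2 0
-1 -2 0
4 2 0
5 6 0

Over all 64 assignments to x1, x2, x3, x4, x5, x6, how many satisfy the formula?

12

Case analysis on x6 and x2:
  x6=T, x2=T: remaining (x1,x3,x4,x5) ∈ {(F,F,T,F); (F,F,T,T); (F,T,T,F); (F,T,T,T)} — 4.
  x6=T, x2=F: forces x4=T; x1, x3, x5 free → 2^3 = 8.
  x6=F, x2=T: a clause becomes empty — 0.
  x6=F, x2=F: a clause becomes empty — 0.
Total: 4 + 8 + 0 + 0 = 12.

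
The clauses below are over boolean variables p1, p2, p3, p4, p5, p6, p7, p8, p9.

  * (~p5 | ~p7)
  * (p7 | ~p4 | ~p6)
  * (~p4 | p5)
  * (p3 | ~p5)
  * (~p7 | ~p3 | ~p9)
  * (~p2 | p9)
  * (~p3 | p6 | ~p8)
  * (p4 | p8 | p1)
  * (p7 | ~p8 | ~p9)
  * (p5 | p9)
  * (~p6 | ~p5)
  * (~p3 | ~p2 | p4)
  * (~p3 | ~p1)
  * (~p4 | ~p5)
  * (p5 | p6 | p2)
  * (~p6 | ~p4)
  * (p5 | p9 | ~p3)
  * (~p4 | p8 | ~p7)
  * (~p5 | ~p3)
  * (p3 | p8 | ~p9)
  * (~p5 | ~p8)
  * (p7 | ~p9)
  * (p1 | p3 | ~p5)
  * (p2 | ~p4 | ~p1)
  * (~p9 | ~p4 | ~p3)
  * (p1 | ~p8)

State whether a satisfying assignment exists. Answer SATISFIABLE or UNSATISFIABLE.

SATISFIABLE

Set p1 = True and propagate.
  then p3 is forced to False.
  then p5 is forced to False.
  then p4 is forced to False.
  then p9 is forced to True.
  then p8 is forced to True.
  then p7 is forced to True.
For the remaining variables, p2 = False, p6 = True works.
Every clause has at least one true literal under this assignment.
So p1=True, p2=False, p3=False, p4=False, p5=False, p6=True, p7=True, p8=True, p9=True is a satisfying assignment.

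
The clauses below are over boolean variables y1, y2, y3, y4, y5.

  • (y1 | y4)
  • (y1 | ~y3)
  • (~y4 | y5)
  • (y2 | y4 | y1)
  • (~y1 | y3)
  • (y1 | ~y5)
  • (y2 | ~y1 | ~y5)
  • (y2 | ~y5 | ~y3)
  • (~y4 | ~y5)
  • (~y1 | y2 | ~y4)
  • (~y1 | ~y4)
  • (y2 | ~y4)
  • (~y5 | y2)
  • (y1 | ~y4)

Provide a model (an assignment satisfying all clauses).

y1=True, y2=False, y3=True, y4=False, y5=False

Check each clause:
  1. (y4 | y1) — y1 is true.
  2. (y1 | ~y3) — y1 is true.
  3. (~y4 | y5) — ~y4 is true.
  4. (y2 | y1 | y4) — y1 is true.
  5. (~y1 | y3) — y3 is true.
  6. (y1 | ~y5) — y1 is true.
  7. (~y1 | ~y5 | y2) — ~y5 is true.
  8. (~y3 | y2 | ~y5) — ~y5 is true.
  9. (~y4 | ~y5) — ~y5 is true.
  10. (~y4 | ~y1 | y2) — ~y4 is true.
  11. (~y1 | ~y4) — ~y4 is true.
  12. (y2 | ~y4) — ~y4 is true.
  13. (~y5 | y2) — ~y5 is true.
  14. (y1 | ~y4) — y1 is true.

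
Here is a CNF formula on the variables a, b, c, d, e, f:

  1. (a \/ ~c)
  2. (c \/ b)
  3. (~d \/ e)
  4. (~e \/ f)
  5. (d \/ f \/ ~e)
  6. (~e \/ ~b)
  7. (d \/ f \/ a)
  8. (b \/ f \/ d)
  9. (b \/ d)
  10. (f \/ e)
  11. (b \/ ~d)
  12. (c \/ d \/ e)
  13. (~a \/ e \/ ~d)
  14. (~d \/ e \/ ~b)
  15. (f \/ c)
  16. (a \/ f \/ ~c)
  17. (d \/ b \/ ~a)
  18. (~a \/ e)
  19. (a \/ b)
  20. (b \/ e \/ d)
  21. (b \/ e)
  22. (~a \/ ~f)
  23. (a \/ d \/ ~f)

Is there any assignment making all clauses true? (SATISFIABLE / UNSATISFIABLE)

d = True:
  propagation gives e=True, f=True, b=False; an empty clause results — contradiction.
d = False:
  propagation gives b=True, e=False, f=True, c=True; an empty clause results — contradiction.
Every branch closes, so no satisfying assignment exists.

UNSATISFIABLE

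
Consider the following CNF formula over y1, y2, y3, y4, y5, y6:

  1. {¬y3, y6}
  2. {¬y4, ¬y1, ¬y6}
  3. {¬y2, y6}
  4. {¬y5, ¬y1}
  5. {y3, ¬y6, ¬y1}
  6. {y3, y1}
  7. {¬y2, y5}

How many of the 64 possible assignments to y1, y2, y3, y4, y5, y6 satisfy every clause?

Split on y1, then y6.
  y1=1, y6=1: remaining (y2,y3,y4,y5) ∈ {(0,1,0,0)} — 1.
  y1=1, y6=0: remaining (y2,y3,y4,y5) ∈ {(0,0,0,0); (0,0,1,0)} — 2.
  y1=0, y6=1: y4 free; 3 ways for (y2,y3,y5) × 2^1 = 6.
  y1=0, y6=0: a clause becomes empty — 0.
Total: 1 + 2 + 6 + 0 = 9.

9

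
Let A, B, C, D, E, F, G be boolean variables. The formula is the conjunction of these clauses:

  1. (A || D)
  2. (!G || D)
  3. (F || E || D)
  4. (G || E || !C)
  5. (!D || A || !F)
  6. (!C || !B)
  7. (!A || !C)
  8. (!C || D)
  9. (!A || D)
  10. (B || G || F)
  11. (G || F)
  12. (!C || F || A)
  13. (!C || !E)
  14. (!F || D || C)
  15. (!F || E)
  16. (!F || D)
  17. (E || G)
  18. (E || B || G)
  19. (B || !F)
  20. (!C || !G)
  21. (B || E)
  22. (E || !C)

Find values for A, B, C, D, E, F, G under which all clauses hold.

Set A = False and propagate.
  then D is forced to True.
  then F is forced to False.
  then G is forced to True.
  then C is forced to False.
Set B = True and propagate.
E is now unconstrained; take E = False.

A = False, B = True, C = False, D = True, E = False, F = False, G = True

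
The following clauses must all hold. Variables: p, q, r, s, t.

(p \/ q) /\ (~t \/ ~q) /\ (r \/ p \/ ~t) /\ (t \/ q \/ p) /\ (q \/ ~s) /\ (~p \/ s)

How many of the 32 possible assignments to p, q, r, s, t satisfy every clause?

6

Satisfying assignments:
  p=0 q=1 r=0 s=0 t=0
  p=0 q=1 r=0 s=1 t=0
  p=0 q=1 r=1 s=0 t=0
  p=0 q=1 r=1 s=1 t=0
  p=1 q=1 r=0 s=1 t=0
  p=1 q=1 r=1 s=1 t=0
Count: 6.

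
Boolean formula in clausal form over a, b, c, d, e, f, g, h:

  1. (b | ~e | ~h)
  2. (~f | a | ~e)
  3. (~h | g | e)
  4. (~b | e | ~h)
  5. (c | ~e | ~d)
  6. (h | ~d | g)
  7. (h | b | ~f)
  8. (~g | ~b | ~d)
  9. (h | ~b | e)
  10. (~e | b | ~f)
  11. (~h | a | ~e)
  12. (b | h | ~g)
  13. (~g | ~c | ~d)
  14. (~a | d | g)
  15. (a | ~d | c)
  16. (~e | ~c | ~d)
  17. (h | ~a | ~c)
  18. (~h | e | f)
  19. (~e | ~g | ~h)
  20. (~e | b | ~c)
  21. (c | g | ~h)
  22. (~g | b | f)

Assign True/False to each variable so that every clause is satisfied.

Branch on a: take a = False.
Branch on b: take b = False.
The remaining clauses are satisfied by c = False, d = False, e = False, f = True, g = True, h = True.
Every clause has at least one true literal under this assignment.
Check each clause:
  1. (b | ~h | ~e) — ~e is true.
  2. (~f | a | ~e) — ~e is true.
  3. (~h | e | g) — g is true.
  4. (~h | e | ~b) — ~b is true.
  5. (~d | ~e | c) — ~d is true.
  6. (~d | h | g) — h is true.
  7. (~f | h | b) — h is true.
  8. (~g | ~b | ~d) — ~d is true.
  9. (~b | e | h) — h is true.
  10. (~e | ~f | b) — ~e is true.
  11. (~e | ~h | a) — ~e is true.
  12. (b | ~g | h) — h is true.
  13. (~g | ~c | ~d) — ~d is true.
  14. (~a | d | g) — ~a is true.
  15. (a | ~d | c) — ~d is true.
  16. (~d | ~e | ~c) — ~e is true.
  17. (h | ~a | ~c) — h is true.
  18. (~h | f | e) — f is true.
  19. (~h | ~e | ~g) — ~e is true.
  20. (b | ~c | ~e) — ~e is true.
  21. (c | g | ~h) — g is true.
  22. (~g | f | b) — f is true.

a=F, b=F, c=F, d=F, e=F, f=T, g=T, h=T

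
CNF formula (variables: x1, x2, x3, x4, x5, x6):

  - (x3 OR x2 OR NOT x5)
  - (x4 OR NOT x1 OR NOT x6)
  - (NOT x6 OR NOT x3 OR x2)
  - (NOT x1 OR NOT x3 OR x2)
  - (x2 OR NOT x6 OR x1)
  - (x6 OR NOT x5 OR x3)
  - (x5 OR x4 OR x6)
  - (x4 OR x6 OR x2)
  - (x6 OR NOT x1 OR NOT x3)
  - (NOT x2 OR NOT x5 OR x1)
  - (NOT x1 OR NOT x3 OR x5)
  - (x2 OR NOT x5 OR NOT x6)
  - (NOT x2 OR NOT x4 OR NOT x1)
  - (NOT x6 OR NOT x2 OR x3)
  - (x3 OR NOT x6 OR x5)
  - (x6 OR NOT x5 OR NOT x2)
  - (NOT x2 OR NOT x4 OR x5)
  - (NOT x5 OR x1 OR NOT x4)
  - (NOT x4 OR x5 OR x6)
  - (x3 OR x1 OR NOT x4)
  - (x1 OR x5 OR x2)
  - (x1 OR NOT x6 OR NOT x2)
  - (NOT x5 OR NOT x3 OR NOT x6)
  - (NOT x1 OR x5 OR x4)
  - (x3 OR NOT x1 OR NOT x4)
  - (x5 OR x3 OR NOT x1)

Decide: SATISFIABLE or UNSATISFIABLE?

x5 = True:
  x2 = True:
    propagation gives x1=True, x4=False, x6=False; an empty clause results — contradiction.
  x2 = False:
    propagation gives x3=True, x6=False, x1=False, x4=True; an empty clause results — contradiction.
x5 = False:
  x1 = True:
    propagation gives x3=False; an empty clause results — contradiction.
  x1 = False:
    propagation gives x2=True, x4=False, x6=True; an empty clause results — contradiction.
Every branch closes, so no satisfying assignment exists.

UNSATISFIABLE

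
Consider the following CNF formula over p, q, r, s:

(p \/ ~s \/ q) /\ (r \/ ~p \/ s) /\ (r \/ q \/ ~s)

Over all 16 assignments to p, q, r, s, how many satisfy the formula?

11

Split on s, then p.
  s=T, p=T: remaining (q,r) ∈ {(F,T); (T,F); (T,T)} — 3.
  s=T, p=F: remaining (q,r) ∈ {(T,F); (T,T)} — 2.
  s=F, p=T: remaining (q,r) ∈ {(F,T); (T,T)} — 2.
  s=F, p=F: remaining (q,r) ∈ {(F,F); (F,T); (T,F); (T,T)} — 4.
Total: 3 + 2 + 2 + 4 = 11.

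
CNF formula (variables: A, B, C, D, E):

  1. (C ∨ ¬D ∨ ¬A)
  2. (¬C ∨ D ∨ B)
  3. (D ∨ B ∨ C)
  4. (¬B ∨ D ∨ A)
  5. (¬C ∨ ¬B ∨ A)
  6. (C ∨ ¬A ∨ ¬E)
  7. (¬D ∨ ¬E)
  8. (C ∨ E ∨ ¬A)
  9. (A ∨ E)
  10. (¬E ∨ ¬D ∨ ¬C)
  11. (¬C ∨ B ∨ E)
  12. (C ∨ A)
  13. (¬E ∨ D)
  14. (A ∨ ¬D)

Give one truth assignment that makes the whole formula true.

A = True, B = True, C = True, D = False, E = False

Branch on A: take A = True.
The remaining clauses are satisfied by B = True, C = True, D = False, E = False.
Check each clause:
  1. (¬A ∨ ¬D ∨ C) — C is true.
  2. (¬C ∨ D ∨ B) — B is true.
  3. (C ∨ B ∨ D) — B is true.
  4. (D ∨ ¬B ∨ A) — A is true.
  5. (A ∨ ¬B ∨ ¬C) — A is true.
  6. (¬E ∨ C ∨ ¬A) — C is true.
  7. (¬E ∨ ¬D) — ¬E is true.
  8. (C ∨ ¬A ∨ E) — C is true.
  9. (A ∨ E) — A is true.
  10. (¬D ∨ ¬C ∨ ¬E) — ¬E is true.
  11. (E ∨ ¬C ∨ B) — B is true.
  12. (A ∨ C) — A is true.
  13. (D ∨ ¬E) — ¬E is true.
  14. (A ∨ ¬D) — A is true.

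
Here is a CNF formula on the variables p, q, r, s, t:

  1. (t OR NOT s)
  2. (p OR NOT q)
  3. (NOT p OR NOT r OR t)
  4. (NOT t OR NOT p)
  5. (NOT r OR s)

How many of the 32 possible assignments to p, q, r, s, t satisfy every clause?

6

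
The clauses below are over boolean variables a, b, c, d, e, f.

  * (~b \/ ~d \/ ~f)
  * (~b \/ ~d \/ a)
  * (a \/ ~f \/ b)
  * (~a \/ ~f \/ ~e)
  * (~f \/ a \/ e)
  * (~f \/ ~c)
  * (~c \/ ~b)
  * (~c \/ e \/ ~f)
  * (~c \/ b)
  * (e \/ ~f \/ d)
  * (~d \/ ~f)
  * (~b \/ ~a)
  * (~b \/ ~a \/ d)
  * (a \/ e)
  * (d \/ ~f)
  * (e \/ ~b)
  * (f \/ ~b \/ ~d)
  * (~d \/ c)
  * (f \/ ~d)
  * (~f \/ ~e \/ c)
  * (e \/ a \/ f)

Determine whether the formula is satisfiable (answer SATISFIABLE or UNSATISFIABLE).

Branch on a: take a = False.
  then e is forced to True.
The remaining clauses are satisfied by b = False, c = False, d = False, f = False.
Every clause has at least one true literal under this assignment.
So a = 0, b = 0, c = 0, d = 0, e = 1, f = 0 is a satisfying assignment.

SATISFIABLE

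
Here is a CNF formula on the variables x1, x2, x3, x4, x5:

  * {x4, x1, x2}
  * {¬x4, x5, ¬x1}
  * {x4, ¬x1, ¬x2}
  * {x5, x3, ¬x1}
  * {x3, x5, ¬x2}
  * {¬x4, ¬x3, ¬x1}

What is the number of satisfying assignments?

Case analysis on x1 and x4:
  x1=1, x4=1: remaining (x2,x3,x5) ∈ {(0,0,1); (1,0,1)} — 2.
  x1=1, x4=0: remaining (x2,x3,x5) ∈ {(0,0,1); (0,1,0); (0,1,1)} — 3.
  x1=0, x4=1: 7 of the 8 assignments to (x2,x3,x5) work.
  x1=0, x4=0: remaining (x2,x3,x5) ∈ {(1,0,1); (1,1,0); (1,1,1)} — 3.
Total: 2 + 3 + 7 + 3 = 15.

15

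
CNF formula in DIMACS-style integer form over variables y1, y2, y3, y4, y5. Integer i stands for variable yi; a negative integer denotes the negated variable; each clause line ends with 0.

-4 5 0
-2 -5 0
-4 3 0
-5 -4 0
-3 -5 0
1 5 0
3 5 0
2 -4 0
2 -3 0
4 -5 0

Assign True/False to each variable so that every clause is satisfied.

y1 occurs only positively in the remaining clauses — set y1 = True.
Try y2 = True.
  then y5 is forced to False.
  then y4 is forced to False.
  then y3 is forced to True.
Every clause has at least one true literal under this assignment.

y1=1, y2=1, y3=1, y4=0, y5=0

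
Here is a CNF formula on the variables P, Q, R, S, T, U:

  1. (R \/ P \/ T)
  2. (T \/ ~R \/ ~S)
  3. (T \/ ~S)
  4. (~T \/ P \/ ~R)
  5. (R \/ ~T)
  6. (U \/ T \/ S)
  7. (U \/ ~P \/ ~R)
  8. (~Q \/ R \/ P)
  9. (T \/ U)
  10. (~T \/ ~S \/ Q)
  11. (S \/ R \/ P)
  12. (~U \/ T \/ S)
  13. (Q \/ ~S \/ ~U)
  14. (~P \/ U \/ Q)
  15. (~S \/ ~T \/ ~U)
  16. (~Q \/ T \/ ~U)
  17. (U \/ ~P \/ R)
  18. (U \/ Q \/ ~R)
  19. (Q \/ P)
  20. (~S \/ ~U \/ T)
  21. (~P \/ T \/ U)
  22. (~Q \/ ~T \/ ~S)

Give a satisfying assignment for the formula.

P = True, Q = False, R = True, S = False, T = True, U = True

Branch on P: take P = True.
Set Q = False and propagate.
  then U is forced to True.
  then S is forced to False.
  then T is forced to True.
  then R is forced to True.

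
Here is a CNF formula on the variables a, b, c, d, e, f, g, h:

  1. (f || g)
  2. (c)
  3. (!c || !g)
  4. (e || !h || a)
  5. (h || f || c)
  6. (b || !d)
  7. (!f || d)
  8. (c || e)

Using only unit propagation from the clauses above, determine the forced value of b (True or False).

(c) is a unit clause: c = True.
In (!c || !g), !c is now false; !g must hold, so g = False.
(f || g): since g = False, the clause reduces to (f). f = True.
In (d || !f), !f is now false; d must hold, so d = True.
(!d || b): since d = True, the clause reduces to (b). b = True.

True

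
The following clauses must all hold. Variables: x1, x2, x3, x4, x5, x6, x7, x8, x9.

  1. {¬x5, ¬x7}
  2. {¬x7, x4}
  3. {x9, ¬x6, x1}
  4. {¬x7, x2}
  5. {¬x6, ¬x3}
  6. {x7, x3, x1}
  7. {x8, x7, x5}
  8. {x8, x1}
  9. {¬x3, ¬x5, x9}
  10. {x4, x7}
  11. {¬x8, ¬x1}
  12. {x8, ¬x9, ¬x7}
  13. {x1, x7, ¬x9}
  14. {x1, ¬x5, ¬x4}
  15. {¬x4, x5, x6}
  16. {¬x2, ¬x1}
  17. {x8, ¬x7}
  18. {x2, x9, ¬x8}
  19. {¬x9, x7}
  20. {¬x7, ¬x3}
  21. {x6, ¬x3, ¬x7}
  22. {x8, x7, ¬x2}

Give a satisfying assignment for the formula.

x1=True, x2=False, x3=False, x4=True, x5=True, x6=False, x7=False, x8=False, x9=False

Set x1 = True and propagate.
  then x8 is forced to False.
  then x2 is forced to False.
  then x7 is forced to False.
  then x5 is forced to True.
  then x4 is forced to True.
  then x9 is forced to False.
  then x3 is forced to False.
x6 is now unconstrained; take x6 = False.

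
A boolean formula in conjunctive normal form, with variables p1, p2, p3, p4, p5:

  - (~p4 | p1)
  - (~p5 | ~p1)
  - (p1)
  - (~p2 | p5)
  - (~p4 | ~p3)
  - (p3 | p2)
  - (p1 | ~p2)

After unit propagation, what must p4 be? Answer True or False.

(p1) is a unit clause: p1 = True.
(~p1 | ~p5) with p1 = True leaves only ~p5, so p5 = False.
From (~p2 | p5) and p5 = False: p2 = False.
In (p2 | p3), p2 is now false; p3 must hold, so p3 = True.
(~p3 | ~p4) with p3 = True leaves only ~p4, so p4 = False.

False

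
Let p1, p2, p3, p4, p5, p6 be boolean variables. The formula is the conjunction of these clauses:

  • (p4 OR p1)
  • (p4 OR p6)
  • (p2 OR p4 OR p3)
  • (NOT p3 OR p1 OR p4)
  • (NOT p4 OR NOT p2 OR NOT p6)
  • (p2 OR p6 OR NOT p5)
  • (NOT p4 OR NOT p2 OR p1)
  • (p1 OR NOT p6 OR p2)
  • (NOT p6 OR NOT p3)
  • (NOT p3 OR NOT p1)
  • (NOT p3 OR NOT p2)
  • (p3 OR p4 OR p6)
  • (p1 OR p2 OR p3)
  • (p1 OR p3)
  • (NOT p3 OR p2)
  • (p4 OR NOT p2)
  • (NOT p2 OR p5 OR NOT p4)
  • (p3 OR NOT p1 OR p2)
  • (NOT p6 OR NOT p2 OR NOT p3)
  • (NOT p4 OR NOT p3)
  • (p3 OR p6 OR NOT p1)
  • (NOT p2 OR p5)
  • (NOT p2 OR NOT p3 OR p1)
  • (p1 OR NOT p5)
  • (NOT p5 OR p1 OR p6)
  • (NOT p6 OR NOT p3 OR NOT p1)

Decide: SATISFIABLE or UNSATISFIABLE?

UNSATISFIABLE

p3 = True:
  propagation gives p6=False, p4=True; an empty clause results — contradiction.
p3 = False:
  propagation gives p1=True, p2=True, p4=True, p6=False; an empty clause results — contradiction.
Every branch closes, so no satisfying assignment exists.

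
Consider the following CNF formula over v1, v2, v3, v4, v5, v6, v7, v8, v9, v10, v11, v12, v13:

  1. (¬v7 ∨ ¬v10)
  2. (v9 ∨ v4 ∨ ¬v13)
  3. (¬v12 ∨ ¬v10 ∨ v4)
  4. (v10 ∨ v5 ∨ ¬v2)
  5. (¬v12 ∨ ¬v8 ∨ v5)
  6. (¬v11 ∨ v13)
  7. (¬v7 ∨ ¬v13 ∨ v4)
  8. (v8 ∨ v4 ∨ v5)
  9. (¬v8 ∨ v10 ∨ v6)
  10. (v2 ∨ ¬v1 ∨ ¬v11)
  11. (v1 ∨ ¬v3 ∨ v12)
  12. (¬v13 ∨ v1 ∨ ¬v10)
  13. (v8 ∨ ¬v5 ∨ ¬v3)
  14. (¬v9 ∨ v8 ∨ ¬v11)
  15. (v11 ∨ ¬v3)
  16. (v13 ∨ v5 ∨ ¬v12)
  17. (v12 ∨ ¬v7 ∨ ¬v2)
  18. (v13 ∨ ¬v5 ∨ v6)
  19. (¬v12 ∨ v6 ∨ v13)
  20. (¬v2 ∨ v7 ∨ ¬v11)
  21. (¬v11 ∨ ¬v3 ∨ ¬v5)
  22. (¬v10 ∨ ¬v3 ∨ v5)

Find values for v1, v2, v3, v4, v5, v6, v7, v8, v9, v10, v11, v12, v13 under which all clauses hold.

v3 occurs only negated in the remaining clauses — set v3 = False.
Branch on v1: take v1 = False.
Try v2 = True.
Branch on v4: take v4 = False.
The remaining clauses are satisfied by v5 = False, v6 = False, v7 = False, v8 = True, v9 = True, v10 = True, v11 = False, v12 = False, v13 = False.
Every clause has at least one true literal under this assignment.

v1 = F  v2 = T  v3 = F  v4 = F  v5 = F  v6 = F  v7 = F  v8 = T  v9 = T  v10 = T  v11 = F  v12 = F  v13 = F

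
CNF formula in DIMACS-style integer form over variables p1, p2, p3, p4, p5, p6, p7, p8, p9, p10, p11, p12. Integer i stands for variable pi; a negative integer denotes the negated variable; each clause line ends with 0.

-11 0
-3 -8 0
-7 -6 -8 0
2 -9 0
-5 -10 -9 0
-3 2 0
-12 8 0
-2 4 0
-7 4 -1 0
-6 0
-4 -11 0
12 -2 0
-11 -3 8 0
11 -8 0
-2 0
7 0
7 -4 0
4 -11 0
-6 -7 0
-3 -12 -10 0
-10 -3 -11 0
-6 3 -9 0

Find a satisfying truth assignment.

The clause (~p11) is unit: p11 must be False.
The clause (~p6) is unit: p6 must be False.
Unit propagation: (~p8) forces p8 = False.
The clause (~p12) is unit: p12 must be False.
The clause (~p2) is unit: p2 must be False.
The clause (~p9) is unit: p9 must be False.
The clause (~p3) is unit: p3 must be False.
(p7) is a unit clause, so p7 = True.
Pure literal: p1 appears only negated; assign p1 = False.
p4 occurs only positively in the remaining clauses — set p4 = True.
p5, p10 are now unconstrained; take p5 = True, p10 = True.
Every clause has at least one true literal under this assignment.

p1=F, p2=F, p3=F, p4=T, p5=T, p6=F, p7=T, p8=F, p9=F, p10=T, p11=F, p12=F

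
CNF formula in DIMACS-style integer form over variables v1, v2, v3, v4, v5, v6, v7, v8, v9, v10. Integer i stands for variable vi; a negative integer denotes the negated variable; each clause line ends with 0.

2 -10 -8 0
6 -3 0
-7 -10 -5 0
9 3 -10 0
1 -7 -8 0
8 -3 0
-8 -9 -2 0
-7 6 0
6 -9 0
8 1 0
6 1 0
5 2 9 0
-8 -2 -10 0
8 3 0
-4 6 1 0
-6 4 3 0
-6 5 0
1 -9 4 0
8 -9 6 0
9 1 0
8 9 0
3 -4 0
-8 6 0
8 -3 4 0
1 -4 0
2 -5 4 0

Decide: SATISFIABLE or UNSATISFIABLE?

SATISFIABLE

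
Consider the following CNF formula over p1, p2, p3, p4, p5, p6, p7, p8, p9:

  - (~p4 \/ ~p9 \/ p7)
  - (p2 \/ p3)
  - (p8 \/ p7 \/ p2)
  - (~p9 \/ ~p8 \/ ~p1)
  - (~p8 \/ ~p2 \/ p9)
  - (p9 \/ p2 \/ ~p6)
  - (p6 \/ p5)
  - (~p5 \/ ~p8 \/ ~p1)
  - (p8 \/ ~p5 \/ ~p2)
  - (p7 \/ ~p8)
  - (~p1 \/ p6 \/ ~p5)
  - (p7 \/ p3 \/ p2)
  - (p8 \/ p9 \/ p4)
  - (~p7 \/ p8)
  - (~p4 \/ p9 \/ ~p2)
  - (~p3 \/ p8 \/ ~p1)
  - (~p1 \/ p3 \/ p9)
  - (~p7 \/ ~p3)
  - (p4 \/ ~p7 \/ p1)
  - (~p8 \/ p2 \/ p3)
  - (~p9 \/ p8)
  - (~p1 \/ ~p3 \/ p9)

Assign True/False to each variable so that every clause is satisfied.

p1 = F, p2 = T, p3 = F, p4 = T, p5 = T, p6 = T, p7 = T, p8 = T, p9 = T

Set p1 = False and propagate.
For the remaining variables, p2 = True, p3 = False, p4 = True, p5 = True, p6 = True, p7 = True, p8 = True, p9 = True works.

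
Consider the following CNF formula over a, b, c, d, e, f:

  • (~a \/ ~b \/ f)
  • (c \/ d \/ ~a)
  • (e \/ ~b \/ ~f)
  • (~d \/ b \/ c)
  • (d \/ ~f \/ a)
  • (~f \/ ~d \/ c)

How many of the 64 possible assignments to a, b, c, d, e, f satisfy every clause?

Split on d, then f.
  d=1, f=1: a free; 3 ways for (b,c,e) × 2^1 = 6.
  d=1, f=0: e free; 4 ways for (a,b,c) × 2^1 = 8.
  d=0, f=1: remaining (a,b,c,e) ∈ {(1,0,1,0); (1,0,1,1); (1,1,1,1)} — 3.
  d=0, f=0: e free; 5 ways for (a,b,c) × 2^1 = 10.
Total: 6 + 8 + 3 + 10 = 27.

27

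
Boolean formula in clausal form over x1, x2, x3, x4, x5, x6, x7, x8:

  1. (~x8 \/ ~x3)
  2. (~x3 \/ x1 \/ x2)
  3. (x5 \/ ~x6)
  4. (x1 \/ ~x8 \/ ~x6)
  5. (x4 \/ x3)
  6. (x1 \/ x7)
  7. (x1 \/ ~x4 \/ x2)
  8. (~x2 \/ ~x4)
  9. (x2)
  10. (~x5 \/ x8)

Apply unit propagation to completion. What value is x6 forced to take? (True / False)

Unit clause (x2) sets x2 = True.
(~x2 \/ ~x4) with x2 = True leaves only ~x4, so x4 = False.
(x3 \/ x4): since x4 = False, the clause reduces to (x3). x3 = True.
(~x8 \/ ~x3): since x3 = True, the clause reduces to (~x8). x8 = False.
From (x8 \/ ~x5) and x8 = False: x5 = False.
(x5 \/ ~x6): since x5 = False, the clause reduces to (~x6). x6 = False.

False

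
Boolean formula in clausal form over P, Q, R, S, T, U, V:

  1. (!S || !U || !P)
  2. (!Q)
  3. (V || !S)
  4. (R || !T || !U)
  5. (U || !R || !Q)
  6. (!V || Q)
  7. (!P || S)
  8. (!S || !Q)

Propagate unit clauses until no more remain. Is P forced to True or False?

Unit clause (!Q) sets Q = False.
(Q || !V): since Q = False, the clause reduces to (!V). V = False.
From (V || !S) and V = False: S = False.
In (S || !P), S is now false; !P must hold, so P = False.

False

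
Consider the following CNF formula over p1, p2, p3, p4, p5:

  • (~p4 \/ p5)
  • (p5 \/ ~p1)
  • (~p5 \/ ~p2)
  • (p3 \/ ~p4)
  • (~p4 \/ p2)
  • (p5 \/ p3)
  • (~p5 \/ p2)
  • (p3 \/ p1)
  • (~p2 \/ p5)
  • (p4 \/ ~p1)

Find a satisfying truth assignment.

p1=F  p2=F  p3=T  p4=F  p5=F

p3 occurs only positively in the remaining clauses — set p3 = True.
Branch on p1: take p1 = False.
The remaining clauses are satisfied by p2 = False, p4 = False, p5 = False.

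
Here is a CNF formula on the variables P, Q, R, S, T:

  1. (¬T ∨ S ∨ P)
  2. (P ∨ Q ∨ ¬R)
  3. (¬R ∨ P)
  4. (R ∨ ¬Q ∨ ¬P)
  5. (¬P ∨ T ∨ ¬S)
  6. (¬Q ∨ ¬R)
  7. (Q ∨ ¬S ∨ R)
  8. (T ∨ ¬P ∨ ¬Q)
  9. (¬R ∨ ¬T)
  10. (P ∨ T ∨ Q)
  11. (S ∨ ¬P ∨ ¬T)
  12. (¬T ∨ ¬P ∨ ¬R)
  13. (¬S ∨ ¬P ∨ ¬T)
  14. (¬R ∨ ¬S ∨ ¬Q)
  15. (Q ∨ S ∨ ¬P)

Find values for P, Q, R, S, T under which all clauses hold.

Try P = False.
  then R is forced to False.
Branch on Q: take Q = True.
The remaining clauses are satisfied by S = True, T = True.
Every clause has at least one true literal under this assignment.

P = False, Q = True, R = False, S = True, T = True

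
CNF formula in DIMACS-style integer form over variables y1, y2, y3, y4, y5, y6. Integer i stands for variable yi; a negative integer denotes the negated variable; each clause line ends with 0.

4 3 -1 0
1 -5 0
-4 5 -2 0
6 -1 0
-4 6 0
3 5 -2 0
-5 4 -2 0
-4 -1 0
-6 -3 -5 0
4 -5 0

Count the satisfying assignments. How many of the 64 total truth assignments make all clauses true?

Case analysis on y4 and y5:
  y4=T, y5=T: a clause becomes empty — 0.
  y4=T, y5=F: remaining (y1,y2,y3,y6) ∈ {(F,F,F,T); (F,F,T,T)} — 2.
  y4=F, y5=T: a clause becomes empty — 0.
  y4=F, y5=F: 8 of the 16 assignments to (y1,y2,y3,y6) work.
Total: 0 + 2 + 0 + 8 = 10.

10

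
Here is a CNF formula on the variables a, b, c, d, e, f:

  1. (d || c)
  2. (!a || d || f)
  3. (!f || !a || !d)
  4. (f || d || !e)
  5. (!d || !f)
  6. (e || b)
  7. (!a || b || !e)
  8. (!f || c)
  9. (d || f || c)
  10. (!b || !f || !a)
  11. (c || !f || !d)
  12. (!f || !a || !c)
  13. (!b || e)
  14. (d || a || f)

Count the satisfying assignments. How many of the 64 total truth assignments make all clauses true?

Case analysis on f and d:
  f=1, d=1: a clause becomes empty — 0.
  f=1, d=0: remaining (a,b,c,e) ∈ {(0,0,1,1); (0,1,1,1)} — 2.
  f=0, d=1: c free; 3 ways for (a,b,e) × 2^1 = 6.
  f=0, d=0: a clause becomes empty — 0.
Total: 0 + 2 + 6 + 0 = 8.

8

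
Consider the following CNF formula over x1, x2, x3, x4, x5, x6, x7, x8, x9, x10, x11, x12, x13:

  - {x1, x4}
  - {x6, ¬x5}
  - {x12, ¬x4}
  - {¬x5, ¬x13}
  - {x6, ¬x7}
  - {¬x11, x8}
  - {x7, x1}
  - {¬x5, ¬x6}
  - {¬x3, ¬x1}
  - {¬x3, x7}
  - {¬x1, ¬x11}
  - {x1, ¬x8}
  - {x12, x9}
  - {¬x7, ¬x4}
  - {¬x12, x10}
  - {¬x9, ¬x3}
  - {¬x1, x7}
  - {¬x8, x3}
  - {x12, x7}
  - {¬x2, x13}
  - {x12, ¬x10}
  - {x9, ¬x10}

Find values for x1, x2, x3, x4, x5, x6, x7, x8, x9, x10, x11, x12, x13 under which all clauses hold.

x1=True, x2=True, x3=False, x4=False, x5=False, x6=True, x7=True, x8=False, x9=True, x10=False, x11=False, x12=False, x13=True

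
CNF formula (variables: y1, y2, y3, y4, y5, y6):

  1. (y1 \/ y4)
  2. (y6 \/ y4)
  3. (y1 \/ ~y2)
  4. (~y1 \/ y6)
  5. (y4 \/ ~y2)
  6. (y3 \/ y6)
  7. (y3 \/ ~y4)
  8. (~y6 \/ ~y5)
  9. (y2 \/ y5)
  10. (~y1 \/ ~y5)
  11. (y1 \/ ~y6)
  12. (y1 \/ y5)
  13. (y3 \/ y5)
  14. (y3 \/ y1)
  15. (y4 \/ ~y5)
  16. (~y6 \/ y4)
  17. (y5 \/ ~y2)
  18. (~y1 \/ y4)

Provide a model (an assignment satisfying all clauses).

y1=False  y2=False  y3=True  y4=True  y5=True  y6=False

Check each clause:
  1. (y1 \/ y4) — y4 is true.
  2. (y6 \/ y4) — y4 is true.
  3. (~y2 \/ y1) — ~y2 is true.
  4. (~y1 \/ y6) — ~y1 is true.
  5. (y4 \/ ~y2) — y4 is true.
  6. (y6 \/ y3) — y3 is true.
  7. (y3 \/ ~y4) — y3 is true.
  8. (~y5 \/ ~y6) — ~y6 is true.
  9. (y5 \/ y2) — y5 is true.
  10. (~y1 \/ ~y5) — ~y1 is true.
  11. (~y6 \/ y1) — ~y6 is true.
  12. (y1 \/ y5) — y5 is true.
  13. (y3 \/ y5) — y3 is true.
  14. (y3 \/ y1) — y3 is true.
  15. (~y5 \/ y4) — y4 is true.
  16. (~y6 \/ y4) — ~y6 is true.
  17. (y5 \/ ~y2) — y5 is true.
  18. (~y1 \/ y4) — y4 is true.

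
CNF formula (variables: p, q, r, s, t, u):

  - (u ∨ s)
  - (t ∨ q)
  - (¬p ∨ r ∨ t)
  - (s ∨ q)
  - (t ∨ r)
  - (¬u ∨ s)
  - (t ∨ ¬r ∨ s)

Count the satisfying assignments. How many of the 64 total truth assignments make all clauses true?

20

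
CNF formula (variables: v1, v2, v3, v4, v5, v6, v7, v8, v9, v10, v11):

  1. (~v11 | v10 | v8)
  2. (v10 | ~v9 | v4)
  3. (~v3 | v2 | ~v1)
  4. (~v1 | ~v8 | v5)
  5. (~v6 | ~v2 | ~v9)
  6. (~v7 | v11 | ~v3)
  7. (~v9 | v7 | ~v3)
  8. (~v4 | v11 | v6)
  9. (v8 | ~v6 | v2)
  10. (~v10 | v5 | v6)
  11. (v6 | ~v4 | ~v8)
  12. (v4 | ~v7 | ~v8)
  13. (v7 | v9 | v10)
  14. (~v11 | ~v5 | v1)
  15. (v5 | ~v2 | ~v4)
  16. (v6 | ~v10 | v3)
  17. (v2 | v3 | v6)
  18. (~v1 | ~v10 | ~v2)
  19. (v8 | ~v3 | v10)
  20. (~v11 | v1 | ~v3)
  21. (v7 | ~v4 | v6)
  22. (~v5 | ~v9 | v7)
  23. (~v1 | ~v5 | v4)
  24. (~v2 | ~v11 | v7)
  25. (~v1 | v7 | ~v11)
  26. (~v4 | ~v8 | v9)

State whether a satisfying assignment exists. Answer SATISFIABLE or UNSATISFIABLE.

SATISFIABLE

Branch on v1: take v1 = True.
Set v2 = False and propagate.
  then v3 is forced to False.
  then v6 is forced to True.
  then v8 is forced to True.
  then v5 is forced to True.
  then v4 is forced to True.
  then v9 is forced to True.
  then v7 is forced to True.
v10, v11 are now unconstrained; take v10 = False, v11 = True.
Every clause has at least one true literal under this assignment.
So v1 = T  v2 = F  v3 = F  v4 = T  v5 = T  v6 = T  v7 = T  v8 = T  v9 = T  v10 = F  v11 = T is a satisfying assignment.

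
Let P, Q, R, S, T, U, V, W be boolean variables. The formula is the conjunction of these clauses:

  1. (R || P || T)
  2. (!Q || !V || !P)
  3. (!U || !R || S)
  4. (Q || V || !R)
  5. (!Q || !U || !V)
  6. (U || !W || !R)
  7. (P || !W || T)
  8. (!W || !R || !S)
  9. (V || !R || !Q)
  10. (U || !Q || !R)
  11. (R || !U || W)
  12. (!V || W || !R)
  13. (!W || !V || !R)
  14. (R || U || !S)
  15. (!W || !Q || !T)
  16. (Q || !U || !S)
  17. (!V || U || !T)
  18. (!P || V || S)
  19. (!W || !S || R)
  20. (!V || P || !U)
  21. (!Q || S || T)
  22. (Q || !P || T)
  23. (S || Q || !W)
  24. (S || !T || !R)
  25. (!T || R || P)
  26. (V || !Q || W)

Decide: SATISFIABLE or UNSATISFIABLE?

R = True:
  Q = True:
    propagation gives V=True, P=False, U=False; an empty clause results — contradiction.
  Q = False:
    propagation gives V=True, W=True; an empty clause results — contradiction.
R = False:
  Q = True:
    P = True:
      propagation gives V=False, S=True, U=True; contradiction.
    P = False:
      propagation gives T=True; contradiction.
  Q = False:
    P = True:
      propagation gives T=True; further branching also closes every case.
    P = False:
      propagation gives T=True; contradiction.
Every branch closes, so no satisfying assignment exists.

UNSATISFIABLE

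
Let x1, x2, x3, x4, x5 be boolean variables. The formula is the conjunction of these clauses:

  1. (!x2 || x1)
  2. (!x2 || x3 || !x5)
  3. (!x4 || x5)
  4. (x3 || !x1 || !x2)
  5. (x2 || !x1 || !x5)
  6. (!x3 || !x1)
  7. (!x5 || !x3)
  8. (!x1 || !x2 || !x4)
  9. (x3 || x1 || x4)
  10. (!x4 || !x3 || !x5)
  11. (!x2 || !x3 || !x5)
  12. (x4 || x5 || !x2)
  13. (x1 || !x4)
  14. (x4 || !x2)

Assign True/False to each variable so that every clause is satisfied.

x1=0, x2=0, x3=1, x4=0, x5=0

Branch on x1: take x1 = False.
  then x2 is forced to False.
  then x4 is forced to False.
  then x3 is forced to True.
  then x5 is forced to False.
Every clause has at least one true literal under this assignment.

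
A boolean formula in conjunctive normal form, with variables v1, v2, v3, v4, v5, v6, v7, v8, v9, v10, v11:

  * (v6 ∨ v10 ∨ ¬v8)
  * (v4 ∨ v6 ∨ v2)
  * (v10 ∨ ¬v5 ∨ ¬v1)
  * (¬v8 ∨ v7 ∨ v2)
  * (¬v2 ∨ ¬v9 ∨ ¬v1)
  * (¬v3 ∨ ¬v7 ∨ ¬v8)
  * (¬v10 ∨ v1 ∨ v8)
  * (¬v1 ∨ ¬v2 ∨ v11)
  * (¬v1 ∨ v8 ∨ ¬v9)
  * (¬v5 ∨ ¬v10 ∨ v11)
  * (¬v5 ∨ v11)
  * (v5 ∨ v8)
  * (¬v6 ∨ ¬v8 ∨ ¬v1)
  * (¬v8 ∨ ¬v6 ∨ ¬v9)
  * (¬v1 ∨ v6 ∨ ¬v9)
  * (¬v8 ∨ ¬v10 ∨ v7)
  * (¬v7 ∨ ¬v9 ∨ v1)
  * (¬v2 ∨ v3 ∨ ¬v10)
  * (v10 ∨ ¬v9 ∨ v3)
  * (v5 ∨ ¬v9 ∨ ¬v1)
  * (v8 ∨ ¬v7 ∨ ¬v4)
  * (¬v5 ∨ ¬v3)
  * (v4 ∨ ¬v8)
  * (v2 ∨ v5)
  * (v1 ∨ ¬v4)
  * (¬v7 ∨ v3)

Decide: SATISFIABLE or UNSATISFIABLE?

SATISFIABLE

Pure literal: v9 appears only negated; assign v9 = False.
Pure literal: v11 appears only positively; assign v11 = True.
Set v1 = True and propagate.
For the remaining variables, v2 = False, v3 = False, v4 = False, v5 = True, v6 = True, v7 = False, v8 = False, v10 = True works.
So v1=T, v2=F, v3=F, v4=F, v5=T, v6=T, v7=F, v8=F, v9=F, v10=T, v11=T is a satisfying assignment.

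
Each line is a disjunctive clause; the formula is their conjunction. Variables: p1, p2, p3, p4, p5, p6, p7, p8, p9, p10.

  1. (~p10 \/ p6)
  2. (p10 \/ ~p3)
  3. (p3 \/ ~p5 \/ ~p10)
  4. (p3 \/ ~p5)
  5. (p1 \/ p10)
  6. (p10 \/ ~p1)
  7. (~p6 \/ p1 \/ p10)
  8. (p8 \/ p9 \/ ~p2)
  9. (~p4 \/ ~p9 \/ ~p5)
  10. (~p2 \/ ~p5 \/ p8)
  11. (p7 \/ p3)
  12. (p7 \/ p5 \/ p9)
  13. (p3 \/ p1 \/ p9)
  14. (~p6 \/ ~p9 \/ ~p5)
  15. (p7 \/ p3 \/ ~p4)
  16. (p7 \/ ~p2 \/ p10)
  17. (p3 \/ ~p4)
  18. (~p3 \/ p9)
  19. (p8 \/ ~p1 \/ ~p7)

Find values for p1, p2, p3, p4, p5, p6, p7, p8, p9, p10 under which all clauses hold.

Pure literal: p2 appears only negated; assign p2 = False.
Pure literal: p4 appears only negated; assign p4 = False.
Try p1 = True.
  then p10 is forced to True.
  then p6 is forced to True.
The remaining clauses are satisfied by p3 = False, p5 = False, p7 = True, p8 = True, p9 = False.
Every clause has at least one true literal under this assignment.

p1=True  p2=False  p3=False  p4=False  p5=False  p6=True  p7=True  p8=True  p9=False  p10=True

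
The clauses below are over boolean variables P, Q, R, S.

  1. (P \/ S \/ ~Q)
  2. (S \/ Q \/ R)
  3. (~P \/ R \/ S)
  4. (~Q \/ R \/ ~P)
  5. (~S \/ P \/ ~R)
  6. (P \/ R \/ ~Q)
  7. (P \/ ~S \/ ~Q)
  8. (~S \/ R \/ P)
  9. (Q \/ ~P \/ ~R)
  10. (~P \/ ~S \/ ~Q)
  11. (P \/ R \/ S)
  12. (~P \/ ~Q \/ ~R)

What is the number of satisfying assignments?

2

The models are:
  P=F Q=F R=T S=F
  P=T Q=F R=F S=T
Count: 2.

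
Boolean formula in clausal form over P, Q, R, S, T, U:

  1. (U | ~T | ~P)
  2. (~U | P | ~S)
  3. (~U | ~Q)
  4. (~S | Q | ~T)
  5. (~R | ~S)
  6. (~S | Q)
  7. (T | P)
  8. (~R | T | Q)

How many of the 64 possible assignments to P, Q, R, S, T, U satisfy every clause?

Case analysis on Q and S:
  Q=T, S=T: remaining (P,R,T,U) ∈ {(F,F,T,F); (T,F,F,F)} — 2.
  Q=T, S=F: remaining (P,R,T,U) ∈ {(F,F,T,F); (F,T,T,F); (T,F,F,F); (T,T,F,F)} — 4.
  Q=F, S=T: a clause becomes empty — 0.
  Q=F, S=F: 8 of the 16 assignments to (P,R,T,U) work.
Total: 2 + 4 + 0 + 8 = 14.

14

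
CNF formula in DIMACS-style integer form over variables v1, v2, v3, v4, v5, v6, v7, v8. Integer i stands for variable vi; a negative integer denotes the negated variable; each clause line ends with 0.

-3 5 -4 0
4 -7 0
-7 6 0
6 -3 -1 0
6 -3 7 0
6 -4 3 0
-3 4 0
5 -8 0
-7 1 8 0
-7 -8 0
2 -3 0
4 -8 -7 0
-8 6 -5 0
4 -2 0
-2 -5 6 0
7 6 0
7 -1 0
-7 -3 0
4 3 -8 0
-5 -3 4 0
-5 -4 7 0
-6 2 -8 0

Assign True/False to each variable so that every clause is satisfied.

Branch on v1: take v1 = True.
  then v7 is forced to True.
  then v4 is forced to True.
  then v6 is forced to True.
  then v8 is forced to False.
  then v3 is forced to False.
v2, v5 are now unconstrained; take v2 = True, v5 = False.

v1=T  v2=T  v3=F  v4=T  v5=F  v6=T  v7=T  v8=F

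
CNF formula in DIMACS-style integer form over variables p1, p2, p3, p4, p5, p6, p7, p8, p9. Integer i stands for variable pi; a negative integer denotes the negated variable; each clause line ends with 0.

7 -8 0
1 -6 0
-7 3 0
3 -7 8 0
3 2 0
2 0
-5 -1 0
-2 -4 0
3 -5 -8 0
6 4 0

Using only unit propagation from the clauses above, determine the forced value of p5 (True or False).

False

(p2) stands alone — p2 = True.
(NOT p4 OR NOT p2) with p2 = True leaves only NOT p4, so p4 = False.
(p4 OR p6): since p4 = False, the clause reduces to (p6). p6 = True.
From (NOT p6 OR p1) and p6 = True: p1 = True.
(NOT p1 OR NOT p5): since p1 = True, the clause reduces to (NOT p5). p5 = False.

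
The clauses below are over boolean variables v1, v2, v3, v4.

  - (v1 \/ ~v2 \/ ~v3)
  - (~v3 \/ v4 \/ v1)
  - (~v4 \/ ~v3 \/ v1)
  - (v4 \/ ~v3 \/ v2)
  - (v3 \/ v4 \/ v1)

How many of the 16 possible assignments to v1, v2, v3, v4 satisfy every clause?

Case analysis on v3 and v1:
  v3=T, v1=T: remaining (v2,v4) ∈ {(F,T); (T,F); (T,T)} — 3.
  v3=T, v1=F: a clause becomes empty — 0.
  v3=F, v1=T: remaining (v2,v4) ∈ {(F,F); (F,T); (T,F); (T,T)} — 4.
  v3=F, v1=F: remaining (v2,v4) ∈ {(F,T); (T,T)} — 2.
Total: 3 + 0 + 4 + 2 = 9.

9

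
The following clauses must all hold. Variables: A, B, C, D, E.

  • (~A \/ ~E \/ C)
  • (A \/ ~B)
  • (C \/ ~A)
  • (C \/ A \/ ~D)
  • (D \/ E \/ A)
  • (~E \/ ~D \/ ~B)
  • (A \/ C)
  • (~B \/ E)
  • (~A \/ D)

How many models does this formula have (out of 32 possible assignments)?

The models are:
  A=0 B=0 C=1 D=0 E=1
  A=0 B=0 C=1 D=1 E=0
  A=0 B=0 C=1 D=1 E=1
  A=1 B=0 C=1 D=1 E=0
  A=1 B=0 C=1 D=1 E=1
Count: 5.

5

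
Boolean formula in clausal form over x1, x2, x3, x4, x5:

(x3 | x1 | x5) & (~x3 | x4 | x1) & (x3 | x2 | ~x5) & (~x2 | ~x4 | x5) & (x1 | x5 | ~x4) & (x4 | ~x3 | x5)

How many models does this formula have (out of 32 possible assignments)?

14

Case analysis on x5 and x3:
  x5=1, x3=1: x2 free; 3 ways for (x1,x4) × 2^1 = 6.
  x5=1, x3=0: remaining (x1,x2,x4) ∈ {(0,1,0); (0,1,1); (1,1,0); (1,1,1)} — 4.
  x5=0, x3=1: remaining (x1,x2,x4) ∈ {(1,0,1)} — 1.
  x5=0, x3=0: remaining (x1,x2,x4) ∈ {(1,0,0); (1,0,1); (1,1,0)} — 3.
Total: 6 + 4 + 1 + 3 = 14.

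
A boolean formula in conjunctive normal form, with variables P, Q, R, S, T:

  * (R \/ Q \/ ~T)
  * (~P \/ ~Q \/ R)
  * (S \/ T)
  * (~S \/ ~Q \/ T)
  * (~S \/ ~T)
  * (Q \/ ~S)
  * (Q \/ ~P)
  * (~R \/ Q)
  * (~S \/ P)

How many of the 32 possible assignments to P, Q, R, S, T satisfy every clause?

The models are:
  P=F Q=T R=F S=F T=T
  P=F Q=T R=T S=F T=T
  P=T Q=T R=T S=F T=T
That's 3 in total.

3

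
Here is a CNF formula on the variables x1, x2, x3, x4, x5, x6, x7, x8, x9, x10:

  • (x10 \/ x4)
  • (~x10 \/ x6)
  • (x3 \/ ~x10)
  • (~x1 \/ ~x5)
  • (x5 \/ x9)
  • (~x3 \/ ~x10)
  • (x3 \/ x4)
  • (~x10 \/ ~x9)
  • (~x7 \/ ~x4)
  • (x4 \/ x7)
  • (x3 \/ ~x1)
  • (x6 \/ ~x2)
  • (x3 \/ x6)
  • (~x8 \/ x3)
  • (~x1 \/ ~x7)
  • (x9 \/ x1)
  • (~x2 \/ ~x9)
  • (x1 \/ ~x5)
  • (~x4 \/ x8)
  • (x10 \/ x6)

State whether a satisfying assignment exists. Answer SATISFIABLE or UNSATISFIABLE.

SATISFIABLE

Pure literal: x2 appears only negated; assign x2 = False.
x6 occurs only positively in the remaining clauses — set x6 = True.
Try x1 = True.
  then x5 is forced to False.
  then x9 is forced to True.
  then x10 is forced to False.
  then x4 is forced to True.
  then x7 is forced to False.
  then x3 is forced to True.
  then x8 is forced to True.
So x1=T  x2=F  x3=T  x4=T  x5=F  x6=T  x7=F  x8=T  x9=T  x10=F is a satisfying assignment.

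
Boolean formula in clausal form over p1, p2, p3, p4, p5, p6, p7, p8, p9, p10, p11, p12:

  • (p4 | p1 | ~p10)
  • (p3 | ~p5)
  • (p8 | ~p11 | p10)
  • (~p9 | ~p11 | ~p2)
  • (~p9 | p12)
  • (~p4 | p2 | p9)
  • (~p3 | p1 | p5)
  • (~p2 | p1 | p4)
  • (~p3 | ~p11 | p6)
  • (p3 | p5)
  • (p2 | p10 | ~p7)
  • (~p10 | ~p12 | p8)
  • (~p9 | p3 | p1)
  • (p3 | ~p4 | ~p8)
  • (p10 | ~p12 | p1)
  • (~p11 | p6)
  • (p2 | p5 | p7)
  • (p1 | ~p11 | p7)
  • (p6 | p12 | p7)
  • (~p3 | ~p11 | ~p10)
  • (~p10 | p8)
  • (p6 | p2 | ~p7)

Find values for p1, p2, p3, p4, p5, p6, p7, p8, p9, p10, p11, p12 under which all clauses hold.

Pure literal: p1 appears only positively; assign p1 = True.
p11 occurs only negated in the remaining clauses — set p11 = False.
Try p2 = True.
For the remaining variables, p3 = True, p4 = False, p5 = True, p6 = False, p7 = True, p8 = True, p9 = True, p10 = False, p12 = True works.

p1=1, p2=1, p3=1, p4=0, p5=1, p6=0, p7=1, p8=1, p9=1, p10=0, p11=0, p12=1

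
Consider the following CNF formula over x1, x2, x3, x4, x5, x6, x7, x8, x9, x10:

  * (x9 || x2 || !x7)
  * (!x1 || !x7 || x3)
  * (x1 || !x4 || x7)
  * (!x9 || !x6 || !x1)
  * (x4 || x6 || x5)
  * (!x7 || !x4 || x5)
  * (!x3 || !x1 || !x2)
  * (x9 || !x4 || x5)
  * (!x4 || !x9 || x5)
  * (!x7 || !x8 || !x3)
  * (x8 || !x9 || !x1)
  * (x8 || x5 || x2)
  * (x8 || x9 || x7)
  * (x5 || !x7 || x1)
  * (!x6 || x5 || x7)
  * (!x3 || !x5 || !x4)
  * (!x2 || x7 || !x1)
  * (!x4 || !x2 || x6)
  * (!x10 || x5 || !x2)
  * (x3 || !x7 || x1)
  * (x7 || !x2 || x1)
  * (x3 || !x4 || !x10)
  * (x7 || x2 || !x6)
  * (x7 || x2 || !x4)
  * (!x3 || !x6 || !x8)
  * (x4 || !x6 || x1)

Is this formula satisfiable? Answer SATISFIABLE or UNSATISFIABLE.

x10 occurs only negated in the remaining clauses — set x10 = False.
Try x1 = True.
Set x2 = False and propagate.
The remaining clauses are satisfied by x3 = False, x4 = False, x5 = True, x6 = False, x7 = False, x8 = True, x9 = False.
Every clause has at least one true literal under this assignment.
So x1 = True, x2 = False, x3 = False, x4 = False, x5 = True, x6 = False, x7 = False, x8 = True, x9 = False, x10 = False is a satisfying assignment.

SATISFIABLE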